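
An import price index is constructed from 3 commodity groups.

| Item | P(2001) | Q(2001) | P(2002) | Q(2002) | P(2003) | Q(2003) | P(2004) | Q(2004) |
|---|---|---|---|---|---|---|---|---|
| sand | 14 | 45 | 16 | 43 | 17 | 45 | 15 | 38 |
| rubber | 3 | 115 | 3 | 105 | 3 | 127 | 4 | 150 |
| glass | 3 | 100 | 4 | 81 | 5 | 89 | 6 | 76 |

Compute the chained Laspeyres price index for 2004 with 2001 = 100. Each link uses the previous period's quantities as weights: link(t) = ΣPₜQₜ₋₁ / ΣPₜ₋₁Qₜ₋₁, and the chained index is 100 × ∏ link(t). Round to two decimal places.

135.59

Link 2001→2002:
ΣP(2002)Q(2001) = 16×45 + 3×115 + 4×100 = 720 + 345 + 400 = 1465
ΣP(2001)Q(2001) = 14×45 + 3×115 + 3×100 = 630 + 345 + 300 = 1275
link = 1465/1275 = 1.149020
Link 2002→2003:
ΣP(2003)Q(2002) = 17×43 + 3×105 + 5×81 = 731 + 315 + 405 = 1451
ΣP(2002)Q(2002) = 16×43 + 3×105 + 4×81 = 688 + 315 + 324 = 1327
link = 1451/1327 = 1.093444
Link 2003→2004:
ΣP(2004)Q(2003) = 15×45 + 4×127 + 6×89 = 675 + 508 + 534 = 1717
ΣP(2003)Q(2003) = 17×45 + 3×127 + 5×89 = 765 + 381 + 445 = 1591
link = 1717/1591 = 1.079195
Chained index = 100 × 1.149020 × 1.093444 × 1.079195 = 135.5889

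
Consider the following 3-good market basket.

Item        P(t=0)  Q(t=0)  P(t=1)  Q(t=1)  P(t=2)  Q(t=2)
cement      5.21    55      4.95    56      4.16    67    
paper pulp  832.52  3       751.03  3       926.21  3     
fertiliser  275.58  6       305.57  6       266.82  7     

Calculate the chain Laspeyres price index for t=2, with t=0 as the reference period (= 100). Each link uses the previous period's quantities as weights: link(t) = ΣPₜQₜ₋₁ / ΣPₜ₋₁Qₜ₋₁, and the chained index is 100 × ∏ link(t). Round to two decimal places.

103.82

Link t=0→t=1:
ΣP(t=1)Q(t=0) = 4.95×55 + 751.03×3 + 305.57×6 = 272.25 + 2253.09 + 1833.42 = 4358.76
ΣP(t=0)Q(t=0) = 5.21×55 + 832.52×3 + 275.58×6 = 286.55 + 2497.56 + 1653.48 = 4437.59
link = 4358.76/4437.59 = 0.982236
Link t=1→t=2:
ΣP(t=2)Q(t=1) = 4.16×56 + 926.21×3 + 266.82×6 = 232.96 + 2778.63 + 1600.92 = 4612.51
ΣP(t=1)Q(t=1) = 4.95×56 + 751.03×3 + 305.57×6 = 277.2 + 2253.09 + 1833.42 = 4363.71
link = 4612.51/4363.71 = 1.057016
Chained index = 100 × 0.982236 × 1.057016 = 103.8239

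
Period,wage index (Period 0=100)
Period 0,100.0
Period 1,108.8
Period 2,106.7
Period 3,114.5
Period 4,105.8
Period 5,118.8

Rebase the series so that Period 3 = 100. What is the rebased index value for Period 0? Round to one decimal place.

87.3

Rebased(Period 0) = 100.0 / 114.5 × 100 = 87.3362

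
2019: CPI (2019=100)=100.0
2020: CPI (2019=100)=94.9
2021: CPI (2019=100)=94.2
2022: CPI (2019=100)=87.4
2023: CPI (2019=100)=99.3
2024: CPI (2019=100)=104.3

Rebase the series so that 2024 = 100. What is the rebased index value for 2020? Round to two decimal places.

Rebased(2020) = 94.9 / 104.3 × 100 = 90.9875

90.99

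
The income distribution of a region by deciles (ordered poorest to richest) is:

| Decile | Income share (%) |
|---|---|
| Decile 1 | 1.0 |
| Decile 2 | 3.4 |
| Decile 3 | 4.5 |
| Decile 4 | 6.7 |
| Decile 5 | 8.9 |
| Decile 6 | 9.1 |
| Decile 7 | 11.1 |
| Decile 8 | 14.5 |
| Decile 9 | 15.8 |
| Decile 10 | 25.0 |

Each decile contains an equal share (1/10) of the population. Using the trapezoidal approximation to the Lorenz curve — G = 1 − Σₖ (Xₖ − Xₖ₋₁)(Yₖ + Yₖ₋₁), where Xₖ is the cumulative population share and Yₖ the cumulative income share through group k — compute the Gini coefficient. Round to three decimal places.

0.366

Cumulative income shares Yₖ: 0.0100, 0.0440, 0.0890, 0.1560, 0.2450, 0.3360, 0.4470, 0.5920, 0.7500, 1.0000
Σ (Xₖ−Xₖ₋₁)(Yₖ+Yₖ₋₁) = (1/10)(0.0100+0.0000) + (1/10)(0.0440+0.0100) + (1/10)(0.0890+0.0440) + (1/10)(0.1560+0.0890) + (1/10)(0.2450+0.1560) + (1/10)(0.3360+0.2450) + (1/10)(0.4470+0.3360) + (1/10)(0.5920+0.4470) + (1/10)(0.7500+0.5920) + (1/10)(1.0000+0.7500)
  = 0.0010 + 0.0054 + 0.0133 + 0.0245 + 0.0401 + 0.0581 + 0.0783 + 0.1039 + 0.1342 + 0.1750 = 0.6338
G = 1 − 0.6338 = 0.3662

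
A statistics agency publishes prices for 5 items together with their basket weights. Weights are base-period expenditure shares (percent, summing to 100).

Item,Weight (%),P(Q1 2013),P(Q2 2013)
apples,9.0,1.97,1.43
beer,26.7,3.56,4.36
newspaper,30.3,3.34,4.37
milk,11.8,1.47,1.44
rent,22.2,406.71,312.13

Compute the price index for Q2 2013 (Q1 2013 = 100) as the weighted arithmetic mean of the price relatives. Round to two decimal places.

apples: 9.0 × (1.43/1.97) = 9.0 × 0.725888 = 6.5330
beer: 26.7 × (4.36/3.56) = 26.7 × 1.224719 = 32.7000
newspaper: 30.3 × (4.37/3.34) = 30.3 × 1.308383 = 39.6440
milk: 11.8 × (1.44/1.47) = 11.8 × 0.979592 = 11.5592
rent: 22.2 × (312.13/406.71) = 22.2 × 0.767451 = 17.0374
Index = Σ wᵢ·(p₁ᵢ/p₀ᵢ) = 6.5330 + 32.7000 + 39.6440 + 11.5592 + 17.0374 = 107.4736

107.47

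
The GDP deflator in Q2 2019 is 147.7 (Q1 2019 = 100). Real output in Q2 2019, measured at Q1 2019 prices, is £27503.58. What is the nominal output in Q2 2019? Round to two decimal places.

40622.79

Nominal = Real × (Index/100) = 27503.58 × (147.7/100)
        = 27503.58 × 1.477 = 40622.7877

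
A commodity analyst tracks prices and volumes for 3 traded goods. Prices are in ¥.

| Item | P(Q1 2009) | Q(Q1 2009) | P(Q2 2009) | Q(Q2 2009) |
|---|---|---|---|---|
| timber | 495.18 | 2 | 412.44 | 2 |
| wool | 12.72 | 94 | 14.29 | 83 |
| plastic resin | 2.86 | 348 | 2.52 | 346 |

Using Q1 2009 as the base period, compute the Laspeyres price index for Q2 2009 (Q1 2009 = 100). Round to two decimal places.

95.72

Laspeyres price index uses base-period quantities as weights.
ΣP(Q2 2009)·Q(Q1 2009) = 412.44×2 + 14.29×94 + 2.52×348 = 824.88 + 1343.26 + 876.96 = 3045.1
ΣP(Q1 2009)·Q(Q1 2009) = 495.18×2 + 12.72×94 + 2.86×348 = 990.36 + 1195.68 + 995.28 = 3181.32
Index = 3045.1 / 3181.32 × 100 = 95.7181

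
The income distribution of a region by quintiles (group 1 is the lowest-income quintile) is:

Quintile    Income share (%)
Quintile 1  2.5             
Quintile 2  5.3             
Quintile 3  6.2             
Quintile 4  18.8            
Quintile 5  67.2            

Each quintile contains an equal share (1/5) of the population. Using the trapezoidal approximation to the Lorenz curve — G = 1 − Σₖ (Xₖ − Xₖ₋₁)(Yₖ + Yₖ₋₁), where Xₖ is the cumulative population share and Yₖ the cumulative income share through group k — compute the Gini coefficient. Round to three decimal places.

0.572

Cumulative income shares Yₖ: 0.0250, 0.0780, 0.1400, 0.3280, 1.0000
Σ (Xₖ−Xₖ₋₁)(Yₖ+Yₖ₋₁) = (1/5)(0.0250+0.0000) + (1/5)(0.0780+0.0250) + (1/5)(0.1400+0.0780) + (1/5)(0.3280+0.1400) + (1/5)(1.0000+0.3280)
  = 0.0050 + 0.0206 + 0.0436 + 0.0936 + 0.2656 = 0.4284
G = 1 − 0.4284 = 0.5716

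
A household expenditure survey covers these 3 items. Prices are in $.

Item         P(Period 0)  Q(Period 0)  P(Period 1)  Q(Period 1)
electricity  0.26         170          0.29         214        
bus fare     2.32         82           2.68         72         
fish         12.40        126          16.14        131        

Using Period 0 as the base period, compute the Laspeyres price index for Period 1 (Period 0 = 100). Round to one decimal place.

128.2

Laspeyres price index uses base-period quantities as weights.
ΣP(Period 1)·Q(Period 0) = 0.29×170 + 2.68×82 + 16.14×126 = 49.3 + 219.76 + 2033.64 = 2302.7
ΣP(Period 0)·Q(Period 0) = 0.26×170 + 2.32×82 + 12.40×126 = 44.2 + 190.24 + 1562.4 = 1796.84
Index = 2302.7 / 1796.84 × 100 = 128.1528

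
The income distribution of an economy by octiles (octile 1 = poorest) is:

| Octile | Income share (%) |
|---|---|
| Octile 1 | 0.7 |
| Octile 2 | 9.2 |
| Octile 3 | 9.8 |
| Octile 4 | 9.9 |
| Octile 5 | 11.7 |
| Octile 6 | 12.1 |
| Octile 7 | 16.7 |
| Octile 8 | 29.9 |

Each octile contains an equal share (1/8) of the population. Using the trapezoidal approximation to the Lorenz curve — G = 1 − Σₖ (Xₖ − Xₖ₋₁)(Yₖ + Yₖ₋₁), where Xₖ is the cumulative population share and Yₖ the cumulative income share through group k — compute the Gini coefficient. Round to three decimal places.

0.313

Cumulative income shares Yₖ: 0.0070, 0.0990, 0.1970, 0.2960, 0.4130, 0.5340, 0.7010, 1.0000
Σ (Xₖ−Xₖ₋₁)(Yₖ+Yₖ₋₁) = (1/8)(0.0070+0.0000) + (1/8)(0.0990+0.0070) + (1/8)(0.1970+0.0990) + (1/8)(0.2960+0.1970) + (1/8)(0.4130+0.2960) + (1/8)(0.5340+0.4130) + (1/8)(0.7010+0.5340) + (1/8)(1.0000+0.7010)
  = 0.0009 + 0.0133 + 0.0370 + 0.0616 + 0.0886 + 0.1184 + 0.1544 + 0.2126 = 0.6868
G = 1 − 0.6868 = 0.3132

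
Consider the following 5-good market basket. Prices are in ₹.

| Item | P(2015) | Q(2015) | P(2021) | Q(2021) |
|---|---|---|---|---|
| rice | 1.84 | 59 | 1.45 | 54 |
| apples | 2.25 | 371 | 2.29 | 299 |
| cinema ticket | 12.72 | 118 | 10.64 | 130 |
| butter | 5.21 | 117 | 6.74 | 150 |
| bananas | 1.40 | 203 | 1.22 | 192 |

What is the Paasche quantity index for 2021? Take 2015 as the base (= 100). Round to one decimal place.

105.1

Paasche quantity index uses current-period prices as weights.
ΣP(2021)·Q(2021) = 1.45×54 + 2.29×299 + 10.64×130 + 6.74×150 + 1.22×192 = 78.3 + 684.71 + 1383.2 + 1011 + 234.24 = 3391.45
ΣP(2021)·Q(2015) = 1.45×59 + 2.29×371 + 10.64×118 + 6.74×117 + 1.22×203 = 85.55 + 849.59 + 1255.52 + 788.58 + 247.66 = 3226.9
Index = 3391.45 / 3226.9 × 100 = 105.0993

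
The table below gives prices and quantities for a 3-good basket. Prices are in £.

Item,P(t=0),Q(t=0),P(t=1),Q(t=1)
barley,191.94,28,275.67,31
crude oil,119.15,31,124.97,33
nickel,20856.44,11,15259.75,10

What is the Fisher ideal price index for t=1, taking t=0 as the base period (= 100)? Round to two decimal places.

Laspeyres component (base-period weights):
ΣP(t=1)Q(t=0) = 275.67×28 + 124.97×31 + 15259.75×11 = 7718.76 + 3874.07 + 167857.25 = 179450.08
ΣP(t=0)Q(t=0) = 191.94×28 + 119.15×31 + 20856.44×11 = 5374.32 + 3693.65 + 229420.84 = 238488.81
L = 179450.08 / 238488.81 × 100 = 75.2447
Paasche component (current-period weights):
ΣP(t=1)Q(t=1) = 275.67×31 + 124.97×33 + 15259.75×10 = 8545.77 + 4124.01 + 152597.5 = 165267.28
ΣP(t=0)Q(t=1) = 191.94×31 + 119.15×33 + 20856.44×10 = 5950.14 + 3931.95 + 208564.4 = 218446.49
P = 165267.28 / 218446.49 × 100 = 75.6557
Fisher = √(L × P) = √(75.2447 × 75.6557) = 75.4499

75.45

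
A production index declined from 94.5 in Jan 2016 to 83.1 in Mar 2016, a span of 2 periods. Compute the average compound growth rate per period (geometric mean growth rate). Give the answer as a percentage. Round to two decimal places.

-6.23%

Growth factor = (83.1/94.5)^(1/2) = (0.879365)^(1/2) = 0.937745
Growth rate = 0.937745 − 1 = -0.062255 = -6.2255%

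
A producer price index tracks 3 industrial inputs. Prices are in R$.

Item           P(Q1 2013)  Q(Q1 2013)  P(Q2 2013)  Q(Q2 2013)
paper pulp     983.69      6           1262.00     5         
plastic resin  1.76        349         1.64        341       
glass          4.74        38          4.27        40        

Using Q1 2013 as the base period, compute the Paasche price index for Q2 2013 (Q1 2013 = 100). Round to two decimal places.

Paasche price index uses current-period quantities as weights.
ΣP(Q2 2013)·Q(Q2 2013) = 1262.00×5 + 1.64×341 + 4.27×40 = 6310 + 559.24 + 170.8 = 7040.04
ΣP(Q1 2013)·Q(Q2 2013) = 983.69×5 + 1.76×341 + 4.74×40 = 4918.45 + 600.16 + 189.6 = 5708.21
Index = 7040.04 / 5708.21 × 100 = 123.3318

123.33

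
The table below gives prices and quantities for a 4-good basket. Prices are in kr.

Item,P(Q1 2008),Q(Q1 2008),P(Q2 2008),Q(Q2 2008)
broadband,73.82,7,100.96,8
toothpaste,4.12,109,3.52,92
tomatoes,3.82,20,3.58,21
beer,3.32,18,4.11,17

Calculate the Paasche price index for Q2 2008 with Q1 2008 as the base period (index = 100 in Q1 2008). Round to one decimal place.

Paasche price index uses current-period quantities as weights.
ΣP(Q2 2008)·Q(Q2 2008) = 100.96×8 + 3.52×92 + 3.58×21 + 4.11×17 = 807.68 + 323.84 + 75.18 + 69.87 = 1276.57
ΣP(Q1 2008)·Q(Q2 2008) = 73.82×8 + 4.12×92 + 3.82×21 + 3.32×17 = 590.56 + 379.04 + 80.22 + 56.44 = 1106.26
Index = 1276.57 / 1106.26 × 100 = 115.3951

115.4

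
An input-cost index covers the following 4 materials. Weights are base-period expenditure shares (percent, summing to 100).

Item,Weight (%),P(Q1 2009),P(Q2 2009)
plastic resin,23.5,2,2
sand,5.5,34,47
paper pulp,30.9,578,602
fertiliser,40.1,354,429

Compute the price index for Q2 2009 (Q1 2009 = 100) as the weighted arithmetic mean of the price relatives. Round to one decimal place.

111.9

plastic resin: 23.5 × (2/2) = 23.5 × 1.000000 = 23.5000
sand: 5.5 × (47/34) = 5.5 × 1.382353 = 7.6029
paper pulp: 30.9 × (602/578) = 30.9 × 1.041522 = 32.1830
fertiliser: 40.1 × (429/354) = 40.1 × 1.211864 = 48.5958
Index = Σ wᵢ·(p₁ᵢ/p₀ᵢ) = 23.5000 + 7.6029 + 32.1830 + 48.5958 = 111.8817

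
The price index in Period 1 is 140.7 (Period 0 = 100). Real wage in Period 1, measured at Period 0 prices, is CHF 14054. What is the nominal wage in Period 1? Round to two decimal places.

Nominal = Real × (Index/100) = 14054 × (140.7/100)
        = 14054 × 1.407 = 19773.9780

19773.98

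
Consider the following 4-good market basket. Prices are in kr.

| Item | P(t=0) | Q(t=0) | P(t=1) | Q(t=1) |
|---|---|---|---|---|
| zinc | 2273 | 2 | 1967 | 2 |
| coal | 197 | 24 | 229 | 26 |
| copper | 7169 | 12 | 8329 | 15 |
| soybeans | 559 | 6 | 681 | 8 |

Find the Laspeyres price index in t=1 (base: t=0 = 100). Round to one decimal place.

Laspeyres price index uses base-period quantities as weights.
ΣP(t=1)·Q(t=0) = 1967×2 + 229×24 + 8329×12 + 681×6 = 3934 + 5496 + 99948 + 4086 = 113464
ΣP(t=0)·Q(t=0) = 2273×2 + 197×24 + 7169×12 + 559×6 = 4546 + 4728 + 86028 + 3354 = 98656
Index = 113464 / 98656 × 100 = 115.0097

115.0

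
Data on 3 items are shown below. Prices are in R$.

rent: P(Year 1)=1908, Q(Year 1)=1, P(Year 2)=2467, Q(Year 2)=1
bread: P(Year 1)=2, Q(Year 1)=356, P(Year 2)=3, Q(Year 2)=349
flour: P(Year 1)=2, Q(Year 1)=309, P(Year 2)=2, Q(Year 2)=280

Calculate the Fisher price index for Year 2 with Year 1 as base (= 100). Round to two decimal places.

128.47

Laspeyres component (base-period weights):
ΣP(Year 2)Q(Year 1) = 2467×1 + 3×356 + 2×309 = 2467 + 1068 + 618 = 4153
ΣP(Year 1)Q(Year 1) = 1908×1 + 2×356 + 2×309 = 1908 + 712 + 618 = 3238
L = 4153 / 3238 × 100 = 128.2582
Paasche component (current-period weights):
ΣP(Year 2)Q(Year 2) = 2467×1 + 3×349 + 2×280 = 2467 + 1047 + 560 = 4074
ΣP(Year 1)Q(Year 2) = 1908×1 + 2×349 + 2×280 = 1908 + 698 + 560 = 3166
P = 4074 / 3166 × 100 = 128.6797
Fisher = √(L × P) = √(128.2582 × 128.6797) = 128.4688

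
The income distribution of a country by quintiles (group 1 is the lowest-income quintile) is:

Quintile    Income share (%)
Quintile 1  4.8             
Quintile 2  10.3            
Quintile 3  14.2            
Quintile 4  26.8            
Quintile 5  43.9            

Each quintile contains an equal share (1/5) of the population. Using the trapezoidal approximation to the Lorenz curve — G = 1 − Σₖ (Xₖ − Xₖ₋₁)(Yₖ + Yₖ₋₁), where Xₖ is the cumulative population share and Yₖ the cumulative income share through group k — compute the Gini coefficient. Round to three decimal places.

0.379

Cumulative income shares Yₖ: 0.0480, 0.1510, 0.2930, 0.5610, 1.0000
Σ (Xₖ−Xₖ₋₁)(Yₖ+Yₖ₋₁) = (1/5)(0.0480+0.0000) + (1/5)(0.1510+0.0480) + (1/5)(0.2930+0.1510) + (1/5)(0.5610+0.2930) + (1/5)(1.0000+0.5610)
  = 0.0096 + 0.0398 + 0.0888 + 0.1708 + 0.3122 = 0.6212
G = 1 − 0.6212 = 0.3788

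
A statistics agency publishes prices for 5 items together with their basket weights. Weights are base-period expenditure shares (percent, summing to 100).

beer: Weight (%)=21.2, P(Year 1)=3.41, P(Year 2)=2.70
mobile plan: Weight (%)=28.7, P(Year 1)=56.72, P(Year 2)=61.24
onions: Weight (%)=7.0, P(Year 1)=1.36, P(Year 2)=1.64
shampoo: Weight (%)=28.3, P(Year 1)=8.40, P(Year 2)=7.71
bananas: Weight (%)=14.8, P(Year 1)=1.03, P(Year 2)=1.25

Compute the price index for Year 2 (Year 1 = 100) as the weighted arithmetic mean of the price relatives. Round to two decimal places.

100.15

beer: 21.2 × (2.70/3.41) = 21.2 × 0.791789 = 16.7859
mobile plan: 28.7 × (61.24/56.72) = 28.7 × 1.079690 = 30.9871
onions: 7.0 × (1.64/1.36) = 7.0 × 1.205882 = 8.4412
shampoo: 28.3 × (7.71/8.40) = 28.3 × 0.917857 = 25.9754
bananas: 14.8 × (1.25/1.03) = 14.8 × 1.213592 = 17.9612
Index = Σ wᵢ·(p₁ᵢ/p₀ᵢ) = 16.7859 + 30.9871 + 8.4412 + 25.9754 + 17.9612 = 100.1507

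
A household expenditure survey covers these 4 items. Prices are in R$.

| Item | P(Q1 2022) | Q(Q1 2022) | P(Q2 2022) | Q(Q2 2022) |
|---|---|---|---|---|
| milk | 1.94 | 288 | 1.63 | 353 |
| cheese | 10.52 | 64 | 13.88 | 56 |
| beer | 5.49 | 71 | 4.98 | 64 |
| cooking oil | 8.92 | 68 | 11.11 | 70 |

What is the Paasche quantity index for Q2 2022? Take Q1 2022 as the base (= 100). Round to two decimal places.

99.28

Paasche quantity index uses current-period prices as weights.
ΣP(Q2 2022)·Q(Q2 2022) = 1.63×353 + 13.88×56 + 4.98×64 + 11.11×70 = 575.39 + 777.28 + 318.72 + 777.7 = 2449.09
ΣP(Q2 2022)·Q(Q1 2022) = 1.63×288 + 13.88×64 + 4.98×71 + 11.11×68 = 469.44 + 888.32 + 353.58 + 755.48 = 2466.82
Index = 2449.09 / 2466.82 × 100 = 99.2813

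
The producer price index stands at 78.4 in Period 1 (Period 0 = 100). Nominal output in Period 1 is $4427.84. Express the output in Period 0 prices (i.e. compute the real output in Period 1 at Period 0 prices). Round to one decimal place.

5647.8

Real = Nominal ÷ (Index/100) = 4427.84 ÷ (78.4/100)
     = 4427.84 ÷ 0.784 = 5647.7551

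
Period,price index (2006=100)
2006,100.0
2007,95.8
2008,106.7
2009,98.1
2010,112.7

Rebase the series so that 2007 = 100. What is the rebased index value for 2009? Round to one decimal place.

Rebased(2009) = 98.1 / 95.8 × 100 = 102.4008

102.4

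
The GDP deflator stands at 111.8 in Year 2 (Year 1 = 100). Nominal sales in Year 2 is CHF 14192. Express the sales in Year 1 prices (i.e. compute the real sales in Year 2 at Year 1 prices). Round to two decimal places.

12694.10

Real = Nominal ÷ (Index/100) = 14192 ÷ (111.8/100)
     = 14192 ÷ 1.118 = 12694.0966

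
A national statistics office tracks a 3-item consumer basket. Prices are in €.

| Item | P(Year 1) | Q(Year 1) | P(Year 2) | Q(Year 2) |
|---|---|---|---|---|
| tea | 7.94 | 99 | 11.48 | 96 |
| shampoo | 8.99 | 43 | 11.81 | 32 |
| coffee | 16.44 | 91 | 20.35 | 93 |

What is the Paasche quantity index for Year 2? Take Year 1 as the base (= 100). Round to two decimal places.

Paasche quantity index uses current-period prices as weights.
ΣP(Year 2)·Q(Year 2) = 11.48×96 + 11.81×32 + 20.35×93 = 1102.08 + 377.92 + 1892.55 = 3372.55
ΣP(Year 2)·Q(Year 1) = 11.48×99 + 11.81×43 + 20.35×91 = 1136.52 + 507.83 + 1851.85 = 3496.2
Index = 3372.55 / 3496.2 × 100 = 96.4633

96.46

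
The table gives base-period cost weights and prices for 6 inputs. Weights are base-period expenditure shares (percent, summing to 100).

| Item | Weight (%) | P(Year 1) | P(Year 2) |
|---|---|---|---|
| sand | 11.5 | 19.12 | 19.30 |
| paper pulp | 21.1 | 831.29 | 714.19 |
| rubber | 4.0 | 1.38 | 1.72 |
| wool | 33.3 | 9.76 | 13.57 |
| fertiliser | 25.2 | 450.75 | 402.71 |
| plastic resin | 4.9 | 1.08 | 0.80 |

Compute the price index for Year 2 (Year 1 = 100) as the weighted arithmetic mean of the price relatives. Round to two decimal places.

sand: 11.5 × (19.30/19.12) = 11.5 × 1.009414 = 11.6083
paper pulp: 21.1 × (714.19/831.29) = 21.1 × 0.859135 = 18.1277
rubber: 4.0 × (1.72/1.38) = 4.0 × 1.246377 = 4.9855
wool: 33.3 × (13.57/9.76) = 33.3 × 1.390369 = 46.2993
fertiliser: 25.2 × (402.71/450.75) = 25.2 × 0.893422 = 22.5142
plastic resin: 4.9 × (0.80/1.08) = 4.9 × 0.740741 = 3.6296
Index = Σ wᵢ·(p₁ᵢ/p₀ᵢ) = 11.6083 + 18.1277 + 4.9855 + 46.2993 + 22.5142 + 3.6296 = 107.1647

107.16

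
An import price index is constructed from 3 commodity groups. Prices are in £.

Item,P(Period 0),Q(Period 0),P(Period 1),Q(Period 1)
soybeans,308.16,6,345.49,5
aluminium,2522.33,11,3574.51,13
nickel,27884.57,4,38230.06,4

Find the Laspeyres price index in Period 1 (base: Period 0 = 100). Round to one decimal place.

Laspeyres price index uses base-period quantities as weights.
ΣP(Period 1)·Q(Period 0) = 345.49×6 + 3574.51×11 + 38230.06×4 = 2072.94 + 39319.61 + 152920.24 = 194312.79
ΣP(Period 0)·Q(Period 0) = 308.16×6 + 2522.33×11 + 27884.57×4 = 1848.96 + 27745.63 + 111538.28 = 141132.87
Index = 194312.79 / 141132.87 × 100 = 137.6807

137.7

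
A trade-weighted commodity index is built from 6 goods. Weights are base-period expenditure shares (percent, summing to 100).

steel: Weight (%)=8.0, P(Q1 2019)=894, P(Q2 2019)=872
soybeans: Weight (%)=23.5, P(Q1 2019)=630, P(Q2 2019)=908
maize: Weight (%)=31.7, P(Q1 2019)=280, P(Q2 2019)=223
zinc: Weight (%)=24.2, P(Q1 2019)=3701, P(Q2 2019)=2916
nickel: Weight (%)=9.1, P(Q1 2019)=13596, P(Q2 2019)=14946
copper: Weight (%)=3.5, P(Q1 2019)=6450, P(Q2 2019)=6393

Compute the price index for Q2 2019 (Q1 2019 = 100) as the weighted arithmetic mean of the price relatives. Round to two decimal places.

steel: 8.0 × (872/894) = 8.0 × 0.975391 = 7.8031
soybeans: 23.5 × (908/630) = 23.5 × 1.441270 = 33.8698
maize: 31.7 × (223/280) = 31.7 × 0.796429 = 25.2468
zinc: 24.2 × (2916/3701) = 24.2 × 0.787895 = 19.0671
nickel: 9.1 × (14946/13596) = 9.1 × 1.099294 = 10.0036
copper: 3.5 × (6393/6450) = 3.5 × 0.991163 = 3.4691
Index = Σ wᵢ·(p₁ᵢ/p₀ᵢ) = 7.8031 + 33.8698 + 25.2468 + 19.0671 + 10.0036 + 3.4691 = 99.4595

99.46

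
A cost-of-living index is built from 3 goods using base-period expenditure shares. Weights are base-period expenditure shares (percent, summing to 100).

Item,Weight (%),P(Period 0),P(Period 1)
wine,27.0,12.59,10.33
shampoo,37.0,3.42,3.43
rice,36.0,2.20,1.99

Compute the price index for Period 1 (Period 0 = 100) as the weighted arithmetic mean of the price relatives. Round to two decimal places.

91.83

wine: 27.0 × (10.33/12.59) = 27.0 × 0.820492 = 22.1533
shampoo: 37.0 × (3.43/3.42) = 37.0 × 1.002924 = 37.1082
rice: 36.0 × (1.99/2.20) = 36.0 × 0.904545 = 32.5636
Index = Σ wᵢ·(p₁ᵢ/p₀ᵢ) = 22.1533 + 37.1082 + 32.5636 = 91.8251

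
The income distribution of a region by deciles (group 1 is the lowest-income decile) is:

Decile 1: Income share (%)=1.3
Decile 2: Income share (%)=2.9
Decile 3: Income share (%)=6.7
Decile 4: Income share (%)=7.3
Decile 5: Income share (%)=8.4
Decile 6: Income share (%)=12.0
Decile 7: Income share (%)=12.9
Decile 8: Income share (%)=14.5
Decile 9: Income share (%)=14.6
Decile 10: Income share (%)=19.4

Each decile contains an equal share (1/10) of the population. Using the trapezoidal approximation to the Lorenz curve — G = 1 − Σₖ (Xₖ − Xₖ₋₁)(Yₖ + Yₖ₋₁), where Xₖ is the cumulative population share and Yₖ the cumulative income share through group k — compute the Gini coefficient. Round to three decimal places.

0.304

Cumulative income shares Yₖ: 0.0130, 0.0420, 0.1090, 0.1820, 0.2660, 0.3860, 0.5150, 0.6600, 0.8060, 1.0000
Σ (Xₖ−Xₖ₋₁)(Yₖ+Yₖ₋₁) = (1/10)(0.0130+0.0000) + (1/10)(0.0420+0.0130) + (1/10)(0.1090+0.0420) + (1/10)(0.1820+0.1090) + (1/10)(0.2660+0.1820) + (1/10)(0.3860+0.2660) + (1/10)(0.5150+0.3860) + (1/10)(0.6600+0.5150) + (1/10)(0.8060+0.6600) + (1/10)(1.0000+0.8060)
  = 0.0013 + 0.0055 + 0.0151 + 0.0291 + 0.0448 + 0.0652 + 0.0901 + 0.1175 + 0.1466 + 0.1806 = 0.6958
G = 1 − 0.6958 = 0.3042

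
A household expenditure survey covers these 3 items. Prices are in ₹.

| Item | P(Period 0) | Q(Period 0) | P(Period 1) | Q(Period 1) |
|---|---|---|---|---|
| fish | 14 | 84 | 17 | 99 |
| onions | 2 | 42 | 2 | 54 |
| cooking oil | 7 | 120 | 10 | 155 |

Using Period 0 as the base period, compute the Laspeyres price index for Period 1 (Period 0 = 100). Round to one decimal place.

Laspeyres price index uses base-period quantities as weights.
ΣP(Period 1)·Q(Period 0) = 17×84 + 2×42 + 10×120 = 1428 + 84 + 1200 = 2712
ΣP(Period 0)·Q(Period 0) = 14×84 + 2×42 + 7×120 = 1176 + 84 + 840 = 2100
Index = 2712 / 2100 × 100 = 129.1429

129.1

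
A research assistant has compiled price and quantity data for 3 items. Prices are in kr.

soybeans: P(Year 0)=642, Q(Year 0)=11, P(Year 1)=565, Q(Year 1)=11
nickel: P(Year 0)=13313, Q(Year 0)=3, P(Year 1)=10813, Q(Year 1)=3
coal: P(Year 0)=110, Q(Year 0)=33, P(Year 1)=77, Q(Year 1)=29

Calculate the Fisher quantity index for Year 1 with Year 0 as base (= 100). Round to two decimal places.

99.19

Laspeyres component (base-period weights):
ΣP(Year 0)Q(Year 1) = 642×11 + 13313×3 + 110×29 = 7062 + 39939 + 3190 = 50191
ΣP(Year 0)Q(Year 0) = 642×11 + 13313×3 + 110×33 = 7062 + 39939 + 3630 = 50631
L = 50191 / 50631 × 100 = 99.1310
Paasche component (current-period weights):
ΣP(Year 1)Q(Year 1) = 565×11 + 10813×3 + 77×29 = 6215 + 32439 + 2233 = 40887
ΣP(Year 1)Q(Year 0) = 565×11 + 10813×3 + 77×33 = 6215 + 32439 + 2541 = 41195
P = 40887 / 41195 × 100 = 99.2523
Fisher = √(L × P) = √(99.1310 × 99.2523) = 99.1916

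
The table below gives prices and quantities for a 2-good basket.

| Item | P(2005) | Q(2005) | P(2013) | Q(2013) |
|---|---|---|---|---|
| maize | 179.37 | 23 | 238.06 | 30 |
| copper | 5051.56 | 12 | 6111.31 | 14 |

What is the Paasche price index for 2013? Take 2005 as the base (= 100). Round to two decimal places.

121.81

Paasche price index uses current-period quantities as weights.
ΣP(2013)·Q(2013) = 238.06×30 + 6111.31×14 = 7141.8 + 85558.34 = 92700.14
ΣP(2005)·Q(2013) = 179.37×30 + 5051.56×14 = 5381.1 + 70721.84 = 76102.94
Index = 92700.14 / 76102.94 × 100 = 121.8089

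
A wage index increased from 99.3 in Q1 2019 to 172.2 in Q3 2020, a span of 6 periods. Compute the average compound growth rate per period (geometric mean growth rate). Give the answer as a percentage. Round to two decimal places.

9.61%

Growth factor = (172.2/99.3)^(1/6) = (1.734139)^(1/6) = 1.096093
Growth rate = 1.096093 − 1 = 0.096093 = 9.6093%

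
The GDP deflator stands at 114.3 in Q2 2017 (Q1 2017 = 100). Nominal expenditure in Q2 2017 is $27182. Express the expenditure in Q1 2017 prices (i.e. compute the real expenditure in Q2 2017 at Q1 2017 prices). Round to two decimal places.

23781.28

Real = Nominal ÷ (Index/100) = 27182 ÷ (114.3/100)
     = 27182 ÷ 1.143 = 23781.2773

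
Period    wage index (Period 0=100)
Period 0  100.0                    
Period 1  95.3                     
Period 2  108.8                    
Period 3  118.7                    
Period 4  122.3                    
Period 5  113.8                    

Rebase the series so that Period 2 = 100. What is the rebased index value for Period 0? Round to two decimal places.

Rebased(Period 0) = 100.0 / 108.8 × 100 = 91.9118

91.91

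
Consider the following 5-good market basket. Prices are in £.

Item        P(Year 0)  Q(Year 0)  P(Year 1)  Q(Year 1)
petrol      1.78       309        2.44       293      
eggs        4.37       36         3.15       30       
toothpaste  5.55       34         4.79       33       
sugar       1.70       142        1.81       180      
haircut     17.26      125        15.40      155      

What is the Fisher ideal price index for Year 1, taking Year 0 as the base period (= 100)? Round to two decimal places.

Laspeyres component (base-period weights):
ΣP(Year 1)Q(Year 0) = 2.44×309 + 3.15×36 + 4.79×34 + 1.81×142 + 15.40×125 = 753.96 + 113.4 + 162.86 + 257.02 + 1925 = 3212.24
ΣP(Year 0)Q(Year 0) = 1.78×309 + 4.37×36 + 5.55×34 + 1.70×142 + 17.26×125 = 550.02 + 157.32 + 188.7 + 241.4 + 2157.5 = 3294.94
L = 3212.24 / 3294.94 × 100 = 97.4901
Paasche component (current-period weights):
ΣP(Year 1)Q(Year 1) = 2.44×293 + 3.15×30 + 4.79×33 + 1.81×180 + 15.40×155 = 714.92 + 94.5 + 158.07 + 325.8 + 2387 = 3680.29
ΣP(Year 0)Q(Year 1) = 1.78×293 + 4.37×30 + 5.55×33 + 1.70×180 + 17.26×155 = 521.54 + 131.1 + 183.15 + 306 + 2675.3 = 3817.09
P = 3680.29 / 3817.09 × 100 = 96.4161
Fisher = √(L × P) = √(97.4901 × 96.4161) = 96.9516

96.95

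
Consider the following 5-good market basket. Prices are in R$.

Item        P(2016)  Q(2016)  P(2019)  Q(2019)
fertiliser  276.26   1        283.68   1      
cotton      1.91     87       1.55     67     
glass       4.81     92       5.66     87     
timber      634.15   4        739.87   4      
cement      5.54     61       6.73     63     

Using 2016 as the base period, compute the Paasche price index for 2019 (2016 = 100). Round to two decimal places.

114.97

Paasche price index uses current-period quantities as weights.
ΣP(2019)·Q(2019) = 283.68×1 + 1.55×67 + 5.66×87 + 739.87×4 + 6.73×63 = 283.68 + 103.85 + 492.42 + 2959.48 + 423.99 = 4263.42
ΣP(2016)·Q(2019) = 276.26×1 + 1.91×67 + 4.81×87 + 634.15×4 + 5.54×63 = 276.26 + 127.97 + 418.47 + 2536.6 + 349.02 = 3708.32
Index = 4263.42 / 3708.32 × 100 = 114.9690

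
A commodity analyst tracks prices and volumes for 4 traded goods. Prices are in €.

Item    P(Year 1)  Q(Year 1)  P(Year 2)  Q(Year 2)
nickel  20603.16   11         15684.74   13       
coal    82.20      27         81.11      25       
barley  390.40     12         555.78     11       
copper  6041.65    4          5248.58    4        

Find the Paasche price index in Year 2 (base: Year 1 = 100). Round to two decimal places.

78.11

Paasche price index uses current-period quantities as weights.
ΣP(Year 2)·Q(Year 2) = 15684.74×13 + 81.11×25 + 555.78×11 + 5248.58×4 = 203901.62 + 2027.75 + 6113.58 + 20994.32 = 233037.27
ΣP(Year 1)·Q(Year 2) = 20603.16×13 + 82.20×25 + 390.40×11 + 6041.65×4 = 267841.08 + 2055 + 4294.4 + 24166.6 = 298357.08
Index = 233037.27 / 298357.08 × 100 = 78.1068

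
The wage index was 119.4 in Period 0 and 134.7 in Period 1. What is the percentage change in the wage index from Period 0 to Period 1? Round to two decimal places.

Change = (134.7 − 119.4) / 119.4 × 100
       = 15.3 / 119.4 × 100 = 12.8141%

12.81%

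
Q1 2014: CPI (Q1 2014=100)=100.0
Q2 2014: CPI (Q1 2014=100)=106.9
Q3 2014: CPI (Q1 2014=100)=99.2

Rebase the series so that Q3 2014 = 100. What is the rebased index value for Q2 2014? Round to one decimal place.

Rebased(Q2 2014) = 106.9 / 99.2 × 100 = 107.7621

107.8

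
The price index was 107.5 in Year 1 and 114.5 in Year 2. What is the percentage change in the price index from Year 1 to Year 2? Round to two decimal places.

Change = (114.5 − 107.5) / 107.5 × 100
       = 7.0 / 107.5 × 100 = 6.5116%

6.51%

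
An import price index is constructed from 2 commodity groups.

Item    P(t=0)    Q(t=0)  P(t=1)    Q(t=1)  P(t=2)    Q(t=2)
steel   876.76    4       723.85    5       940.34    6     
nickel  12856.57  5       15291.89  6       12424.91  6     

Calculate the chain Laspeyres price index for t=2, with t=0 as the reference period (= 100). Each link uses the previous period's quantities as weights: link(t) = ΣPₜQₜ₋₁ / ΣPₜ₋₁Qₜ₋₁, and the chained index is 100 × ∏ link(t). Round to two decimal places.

Link t=0→t=1:
ΣP(t=1)Q(t=0) = 723.85×4 + 15291.89×5 = 2895.4 + 76459.45 = 79354.85
ΣP(t=0)Q(t=0) = 876.76×4 + 12856.57×5 = 3507.04 + 64282.85 = 67789.89
link = 79354.85/67789.89 = 1.170600
Link t=1→t=2:
ΣP(t=2)Q(t=1) = 940.34×5 + 12424.91×6 = 4701.7 + 74549.46 = 79251.16
ΣP(t=1)Q(t=1) = 723.85×5 + 15291.89×6 = 3619.25 + 91751.34 = 95370.59
link = 79251.16/95370.59 = 0.830981
Chained index = 100 × 1.170600 × 0.830981 = 97.2747

97.27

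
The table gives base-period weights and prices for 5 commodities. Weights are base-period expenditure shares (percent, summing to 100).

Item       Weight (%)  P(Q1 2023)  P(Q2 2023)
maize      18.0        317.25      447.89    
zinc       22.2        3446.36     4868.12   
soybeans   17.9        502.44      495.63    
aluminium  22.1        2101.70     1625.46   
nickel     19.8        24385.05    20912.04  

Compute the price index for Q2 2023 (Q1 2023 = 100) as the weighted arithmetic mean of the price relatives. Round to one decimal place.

108.5

maize: 18.0 × (447.89/317.25) = 18.0 × 1.411789 = 25.4122
zinc: 22.2 × (4868.12/3446.36) = 22.2 × 1.412540 = 31.3584
soybeans: 17.9 × (495.63/502.44) = 17.9 × 0.986446 = 17.6574
aluminium: 22.1 × (1625.46/2101.70) = 22.1 × 0.773402 = 17.0922
nickel: 19.8 × (20912.04/24385.05) = 19.8 × 0.857576 = 16.9800
Index = Σ wᵢ·(p₁ᵢ/p₀ᵢ) = 25.4122 + 31.3584 + 17.6574 + 17.0922 + 16.9800 = 108.5002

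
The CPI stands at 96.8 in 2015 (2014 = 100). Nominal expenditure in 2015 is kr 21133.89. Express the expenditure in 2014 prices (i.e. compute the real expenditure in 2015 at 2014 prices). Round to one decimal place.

Real = Nominal ÷ (Index/100) = 21133.89 ÷ (96.8/100)
     = 21133.89 ÷ 0.968 = 21832.5310

21832.5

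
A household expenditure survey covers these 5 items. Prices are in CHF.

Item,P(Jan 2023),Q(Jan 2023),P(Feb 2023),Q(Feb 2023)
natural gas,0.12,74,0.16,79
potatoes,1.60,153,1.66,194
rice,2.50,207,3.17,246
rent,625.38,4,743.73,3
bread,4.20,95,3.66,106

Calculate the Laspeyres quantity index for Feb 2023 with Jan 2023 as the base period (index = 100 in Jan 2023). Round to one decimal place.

Laspeyres quantity index uses base-period prices as weights.
ΣP(Jan 2023)·Q(Feb 2023) = 0.12×79 + 1.60×194 + 2.50×246 + 625.38×3 + 4.20×106 = 9.48 + 310.4 + 615 + 1876.14 + 445.2 = 3256.22
ΣP(Jan 2023)·Q(Jan 2023) = 0.12×74 + 1.60×153 + 2.50×207 + 625.38×4 + 4.20×95 = 8.88 + 244.8 + 517.5 + 2501.52 + 399 = 3671.7
Index = 3256.22 / 3671.7 × 100 = 88.6843

88.7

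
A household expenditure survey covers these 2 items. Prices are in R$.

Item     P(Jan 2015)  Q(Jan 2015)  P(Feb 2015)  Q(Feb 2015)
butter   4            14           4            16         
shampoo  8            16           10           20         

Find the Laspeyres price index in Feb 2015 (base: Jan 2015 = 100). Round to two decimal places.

Laspeyres price index uses base-period quantities as weights.
ΣP(Feb 2015)·Q(Jan 2015) = 4×14 + 10×16 = 56 + 160 = 216
ΣP(Jan 2015)·Q(Jan 2015) = 4×14 + 8×16 = 56 + 128 = 184
Index = 216 / 184 × 100 = 117.3913

117.39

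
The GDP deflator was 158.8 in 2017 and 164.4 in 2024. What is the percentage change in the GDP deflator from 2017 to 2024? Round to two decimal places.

3.53%

Change = (164.4 − 158.8) / 158.8 × 100
       = 5.6 / 158.8 × 100 = 3.5264%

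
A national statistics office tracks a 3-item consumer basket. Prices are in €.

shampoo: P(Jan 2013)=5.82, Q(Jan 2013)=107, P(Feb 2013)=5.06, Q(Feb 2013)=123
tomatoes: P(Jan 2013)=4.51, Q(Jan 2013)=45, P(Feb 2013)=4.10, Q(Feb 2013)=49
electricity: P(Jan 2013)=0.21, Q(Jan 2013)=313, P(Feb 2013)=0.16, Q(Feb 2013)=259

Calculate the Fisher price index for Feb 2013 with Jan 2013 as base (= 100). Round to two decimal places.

87.14

Laspeyres component (base-period weights):
ΣP(Feb 2013)Q(Jan 2013) = 5.06×107 + 4.10×45 + 0.16×313 = 541.42 + 184.5 + 50.08 = 776
ΣP(Jan 2013)Q(Jan 2013) = 5.82×107 + 4.51×45 + 0.21×313 = 622.74 + 202.95 + 65.73 = 891.42
L = 776 / 891.42 × 100 = 87.0521
Paasche component (current-period weights):
ΣP(Feb 2013)Q(Feb 2013) = 5.06×123 + 4.10×49 + 0.16×259 = 622.38 + 200.9 + 41.44 = 864.72
ΣP(Jan 2013)Q(Feb 2013) = 5.82×123 + 4.51×49 + 0.21×259 = 715.86 + 220.99 + 54.39 = 991.24
P = 864.72 / 991.24 × 100 = 87.2362
Fisher = √(L × P) = √(87.0521 × 87.2362) = 87.1441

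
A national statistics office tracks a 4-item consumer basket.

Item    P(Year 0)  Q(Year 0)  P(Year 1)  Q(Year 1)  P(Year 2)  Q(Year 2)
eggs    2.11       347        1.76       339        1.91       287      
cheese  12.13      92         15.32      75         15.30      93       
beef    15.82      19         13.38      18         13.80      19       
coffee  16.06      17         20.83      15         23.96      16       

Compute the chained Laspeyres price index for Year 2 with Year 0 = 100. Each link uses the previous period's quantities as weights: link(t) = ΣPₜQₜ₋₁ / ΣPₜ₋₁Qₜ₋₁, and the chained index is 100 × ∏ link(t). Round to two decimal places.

Link Year 0→Year 1:
ΣP(Year 1)Q(Year 0) = 1.76×347 + 15.32×92 + 13.38×19 + 20.83×17 = 610.72 + 1409.44 + 254.22 + 354.11 = 2628.49
ΣP(Year 0)Q(Year 0) = 2.11×347 + 12.13×92 + 15.82×19 + 16.06×17 = 732.17 + 1115.96 + 300.58 + 273.02 = 2421.73
link = 2628.49/2421.73 = 1.085377
Link Year 1→Year 2:
ΣP(Year 2)Q(Year 1) = 1.91×339 + 15.30×75 + 13.80×18 + 23.96×15 = 647.49 + 1147.5 + 248.4 + 359.4 = 2402.79
ΣP(Year 1)Q(Year 1) = 1.76×339 + 15.32×75 + 13.38×18 + 20.83×15 = 596.64 + 1149 + 240.84 + 312.45 = 2298.93
link = 2402.79/2298.93 = 1.045178
Chained index = 100 × 1.085377 × 1.045178 = 113.4412

113.44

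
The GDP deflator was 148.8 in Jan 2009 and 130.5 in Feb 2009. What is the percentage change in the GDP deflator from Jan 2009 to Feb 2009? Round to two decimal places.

Change = (130.5 − 148.8) / 148.8 × 100
       = -18.3 / 148.8 × 100 = -12.2984%

-12.30%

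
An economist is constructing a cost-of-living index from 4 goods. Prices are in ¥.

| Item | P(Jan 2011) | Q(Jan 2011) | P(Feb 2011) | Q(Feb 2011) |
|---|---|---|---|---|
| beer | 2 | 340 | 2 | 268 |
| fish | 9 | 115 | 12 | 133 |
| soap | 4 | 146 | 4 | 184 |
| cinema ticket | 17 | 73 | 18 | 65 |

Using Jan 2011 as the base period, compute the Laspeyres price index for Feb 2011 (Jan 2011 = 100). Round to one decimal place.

111.8

Laspeyres price index uses base-period quantities as weights.
ΣP(Feb 2011)·Q(Jan 2011) = 2×340 + 12×115 + 4×146 + 18×73 = 680 + 1380 + 584 + 1314 = 3958
ΣP(Jan 2011)·Q(Jan 2011) = 2×340 + 9×115 + 4×146 + 17×73 = 680 + 1035 + 584 + 1241 = 3540
Index = 3958 / 3540 × 100 = 111.8079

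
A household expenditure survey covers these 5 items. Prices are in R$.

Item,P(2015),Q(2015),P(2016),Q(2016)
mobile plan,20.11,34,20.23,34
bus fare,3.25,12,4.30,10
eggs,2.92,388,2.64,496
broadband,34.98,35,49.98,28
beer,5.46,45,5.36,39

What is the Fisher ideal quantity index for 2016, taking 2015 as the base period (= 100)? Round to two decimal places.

Laspeyres component (base-period weights):
ΣP(2015)Q(2016) = 20.11×34 + 3.25×10 + 2.92×496 + 34.98×28 + 5.46×39 = 683.74 + 32.5 + 1448.32 + 979.44 + 212.94 = 3356.94
ΣP(2015)Q(2015) = 20.11×34 + 3.25×12 + 2.92×388 + 34.98×35 + 5.46×45 = 683.74 + 39 + 1132.96 + 1224.3 + 245.7 = 3325.7
L = 3356.94 / 3325.7 × 100 = 100.9394
Paasche component (current-period weights):
ΣP(2016)Q(2016) = 20.23×34 + 4.30×10 + 2.64×496 + 49.98×28 + 5.36×39 = 687.82 + 43 + 1309.44 + 1399.44 + 209.04 = 3648.74
ΣP(2016)Q(2015) = 20.23×34 + 4.30×12 + 2.64×388 + 49.98×35 + 5.36×45 = 687.82 + 51.6 + 1024.32 + 1749.3 + 241.2 = 3754.24
P = 3648.74 / 3754.24 × 100 = 97.1898
Fisher = √(L × P) = √(100.9394 × 97.1898) = 99.0469

99.05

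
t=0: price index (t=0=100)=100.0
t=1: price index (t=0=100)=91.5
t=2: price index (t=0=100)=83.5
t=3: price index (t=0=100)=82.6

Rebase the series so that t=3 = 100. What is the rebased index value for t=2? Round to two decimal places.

101.09

Rebased(t=2) = 83.5 / 82.6 × 100 = 101.0896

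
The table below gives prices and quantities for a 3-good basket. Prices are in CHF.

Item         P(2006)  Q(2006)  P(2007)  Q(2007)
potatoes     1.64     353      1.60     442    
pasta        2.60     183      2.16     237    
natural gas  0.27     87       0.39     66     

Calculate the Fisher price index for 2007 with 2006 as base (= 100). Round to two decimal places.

Laspeyres component (base-period weights):
ΣP(2007)Q(2006) = 1.60×353 + 2.16×183 + 0.39×87 = 564.8 + 395.28 + 33.93 = 994.01
ΣP(2006)Q(2006) = 1.64×353 + 2.60×183 + 0.27×87 = 578.92 + 475.8 + 23.49 = 1078.21
L = 994.01 / 1078.21 × 100 = 92.1908
Paasche component (current-period weights):
ΣP(2007)Q(2007) = 1.60×442 + 2.16×237 + 0.39×66 = 707.2 + 511.92 + 25.74 = 1244.86
ΣP(2006)Q(2007) = 1.64×442 + 2.60×237 + 0.27×66 = 724.88 + 616.2 + 17.82 = 1358.9
P = 1244.86 / 1358.9 × 100 = 91.6079
Fisher = √(L × P) = √(92.1908 × 91.6079) = 91.8989

91.90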